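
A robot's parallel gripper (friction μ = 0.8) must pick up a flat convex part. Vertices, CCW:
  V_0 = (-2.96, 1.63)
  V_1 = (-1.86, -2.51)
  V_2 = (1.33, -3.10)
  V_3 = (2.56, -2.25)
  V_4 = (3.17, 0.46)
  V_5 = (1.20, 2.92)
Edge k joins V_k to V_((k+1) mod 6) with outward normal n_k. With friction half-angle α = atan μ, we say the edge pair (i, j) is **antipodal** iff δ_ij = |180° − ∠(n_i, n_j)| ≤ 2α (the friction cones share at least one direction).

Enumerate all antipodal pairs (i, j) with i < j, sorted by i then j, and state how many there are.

count = 7; pairs: (0,2), (0,3), (0,4), (1,4), (1,5), (2,5), (3,5)

α = atan 0.8 = 38.66°;  2α = 77.32°
n_0 = (-0.9665, -0.2568)
n_1 = (-0.1819, -0.9833)
n_2 = (+0.5685, -0.8227)
n_3 = (+0.9756, -0.2196)
n_4 = (+0.7806, +0.6251)
n_5 = (-0.2962, +0.9551)
  (0,1): δ = 115.36°  ·
  (0,2): δ = 70.23°  ✓
  (0,3): δ = 27.57°  ✓
  (0,4): δ = 23.81°  ✓
  (0,5): δ = 92.35°  ·
  (1,2): δ = 134.87°  ·
  (1,3): δ = 92.21°  ·
  (1,4): δ = 40.83°  ✓
  (1,5): δ = 27.71°  ✓
  (2,3): δ = 137.33°  ·
  (2,4): δ = 85.96°  ·
  (2,5): δ = 17.42°  ✓
  (3,4): δ = 128.63°  ·
  (3,5): δ = 60.09°  ✓
  (4,5): δ = 111.46°  ·
antipodal pairs: 7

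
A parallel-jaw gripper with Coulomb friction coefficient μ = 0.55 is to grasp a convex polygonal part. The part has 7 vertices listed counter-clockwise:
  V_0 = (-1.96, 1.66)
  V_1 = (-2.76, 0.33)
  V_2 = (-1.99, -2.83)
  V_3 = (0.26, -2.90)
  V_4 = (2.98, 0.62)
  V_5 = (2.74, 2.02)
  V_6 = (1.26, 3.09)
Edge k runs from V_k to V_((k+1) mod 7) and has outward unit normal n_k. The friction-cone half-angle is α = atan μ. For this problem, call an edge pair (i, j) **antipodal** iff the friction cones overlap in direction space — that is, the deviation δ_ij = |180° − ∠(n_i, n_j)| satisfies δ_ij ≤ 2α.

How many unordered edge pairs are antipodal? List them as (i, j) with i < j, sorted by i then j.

count = 8; pairs: (0,3), (0,4), (1,3), (1,4), (1,5), (2,5), (2,6), (3,6)

α = atan 0.55 = 28.81°;  2α = 57.62°
n_0 = (-0.8569, +0.5154)
n_1 = (-0.9716, -0.2367)
n_2 = (-0.0311, -0.9995)
n_3 = (+0.7913, -0.6114)
n_4 = (+0.9856, +0.1690)
n_5 = (+0.5859, +0.8104)
n_6 = (-0.4059, +0.9139)
  (0,1): δ = 135.28°  ·
  (0,2): δ = 60.75°  ·
  (0,3): δ = 6.67°  ✓
  (0,4): δ = 40.75°  ✓
  (0,5): δ = 85.16°  ·
  (0,6): δ = 144.97°  ·
  (1,2): δ = 105.48°  ·
  (1,3): δ = 51.39°  ✓
  (1,4): δ = 3.97°  ✓
  (1,5): δ = 40.44°  ✓
  (1,6): δ = 100.25°  ·
  (2,3): δ = 125.91°  ·
  (2,4): δ = 78.49°  ·
  (2,5): δ = 34.08°  ✓
  (2,6): δ = 25.73°  ✓
  (3,4): δ = 132.58°  ·
  (3,5): δ = 88.17°  ·
  (3,6): δ = 28.36°  ✓
  (4,5): δ = 135.59°  ·
  (4,6): δ = 75.78°  ·
  (5,6): δ = 120.19°  ·
antipodal pairs: 8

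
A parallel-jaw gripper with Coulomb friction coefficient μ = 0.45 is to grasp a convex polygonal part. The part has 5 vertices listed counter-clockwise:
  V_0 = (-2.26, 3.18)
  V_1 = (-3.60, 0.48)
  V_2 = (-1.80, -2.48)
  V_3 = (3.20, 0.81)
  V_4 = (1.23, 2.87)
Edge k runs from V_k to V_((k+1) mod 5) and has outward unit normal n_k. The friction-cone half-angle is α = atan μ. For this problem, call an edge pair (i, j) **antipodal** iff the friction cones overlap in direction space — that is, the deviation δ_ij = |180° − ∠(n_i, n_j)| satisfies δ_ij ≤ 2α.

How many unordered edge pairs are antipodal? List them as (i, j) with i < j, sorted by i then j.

count = 3; pairs: (0,2), (1,3), (2,4)

α = atan 0.45 = 24.23°;  2α = 48.46°
n_0 = (-0.8958, +0.4446)
n_1 = (-0.8544, -0.5196)
n_2 = (+0.5497, -0.8354)
n_3 = (+0.7227, +0.6911)
n_4 = (+0.0885, +0.9961)
  (0,1): δ = 122.30°  ·
  (0,2): δ = 30.26°  ✓
  (0,3): δ = 70.12°  ·
  (0,4): δ = 111.32°  ·
  (1,2): δ = 87.96°  ·
  (1,3): δ = 12.42°  ✓
  (1,4): δ = 53.62°  ·
  (2,3): δ = 79.62°  ·
  (2,4): δ = 38.42°  ✓
  (3,4): δ = 138.80°  ·
antipodal pairs: 3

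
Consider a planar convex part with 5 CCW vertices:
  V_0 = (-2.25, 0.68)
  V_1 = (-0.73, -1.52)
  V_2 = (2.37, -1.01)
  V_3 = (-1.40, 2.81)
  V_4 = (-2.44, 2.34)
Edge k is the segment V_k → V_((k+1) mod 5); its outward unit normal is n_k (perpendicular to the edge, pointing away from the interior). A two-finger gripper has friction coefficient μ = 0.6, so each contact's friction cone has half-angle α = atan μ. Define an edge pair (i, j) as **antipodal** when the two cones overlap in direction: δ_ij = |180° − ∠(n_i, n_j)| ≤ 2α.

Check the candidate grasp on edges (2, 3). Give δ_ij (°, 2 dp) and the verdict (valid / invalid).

δ = 110.30°, invalid

α = atan 0.6 = 30.96°;  2α = 61.93°
edge 2: e_2 = (-3.77, +3.82);  n_2 = (+0.7117, +0.7024)
edge 3: e_3 = (-1.04, -0.47);  n_3 = (-0.4118, +0.9113)
∠(n_2, n_3) = 69.70°
δ = |180° − 69.70°| = 110.30°
110.30° > 2α = 61.93°  →  invalid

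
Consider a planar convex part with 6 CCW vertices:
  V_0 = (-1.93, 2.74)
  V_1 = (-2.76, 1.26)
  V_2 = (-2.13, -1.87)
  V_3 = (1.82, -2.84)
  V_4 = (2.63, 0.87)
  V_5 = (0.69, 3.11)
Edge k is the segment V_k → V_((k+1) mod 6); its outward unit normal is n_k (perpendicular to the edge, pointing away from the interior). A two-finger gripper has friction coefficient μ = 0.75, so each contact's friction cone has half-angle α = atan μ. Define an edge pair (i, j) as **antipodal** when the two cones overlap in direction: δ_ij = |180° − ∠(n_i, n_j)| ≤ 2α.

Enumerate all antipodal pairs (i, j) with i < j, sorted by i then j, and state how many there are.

α = atan 0.75 = 36.87°;  2α = 73.74°
n_0 = (-0.8722, +0.4891)
n_1 = (-0.9803, -0.1973)
n_2 = (-0.2385, -0.9711)
n_3 = (+0.9770, -0.2133)
n_4 = (+0.7559, +0.6547)
n_5 = (-0.1398, +0.9902)
  (0,1): δ = 139.34°  ·
  (0,2): δ = 74.51°  ·
  (0,3): δ = 16.97°  ✓
  (0,4): δ = 70.18°  ✓
  (0,5): δ = 127.32°  ·
  (1,2): δ = 115.18°  ·
  (1,3): δ = 23.70°  ✓
  (1,4): δ = 29.51°  ✓
  (1,5): δ = 86.66°  ·
  (2,3): δ = 88.52°  ·
  (2,4): δ = 35.31°  ✓
  (2,5): δ = 21.84°  ✓
  (3,4): δ = 126.79°  ·
  (3,5): δ = 69.65°  ✓
  (4,5): δ = 122.86°  ·
antipodal pairs: 7

count = 7; pairs: (0,3), (0,4), (1,3), (1,4), (2,4), (2,5), (3,5)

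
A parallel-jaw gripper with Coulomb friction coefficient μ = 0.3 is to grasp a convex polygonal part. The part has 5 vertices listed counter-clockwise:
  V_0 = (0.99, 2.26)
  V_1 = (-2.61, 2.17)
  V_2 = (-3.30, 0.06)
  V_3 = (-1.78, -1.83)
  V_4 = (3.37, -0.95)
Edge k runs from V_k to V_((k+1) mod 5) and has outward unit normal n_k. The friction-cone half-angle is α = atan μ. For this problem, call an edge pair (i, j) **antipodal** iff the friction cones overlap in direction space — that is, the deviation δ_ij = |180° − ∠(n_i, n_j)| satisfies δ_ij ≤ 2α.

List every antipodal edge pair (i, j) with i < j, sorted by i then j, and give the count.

count = 2; pairs: (0,3), (2,4)

α = atan 0.3 = 16.70°;  2α = 33.40°
n_0 = (-0.0250, +0.9997)
n_1 = (-0.9505, +0.3108)
n_2 = (-0.7793, -0.6267)
n_3 = (+0.1684, -0.9857)
n_4 = (+0.8033, +0.5956)
  (0,1): δ = 109.54°  ·
  (0,2): δ = 52.62°  ·
  (0,3): δ = 8.26°  ✓
  (0,4): δ = 125.12°  ·
  (1,2): δ = 123.08°  ·
  (1,3): δ = 62.19°  ·
  (1,4): δ = 54.66°  ·
  (2,3): δ = 119.11°  ·
  (2,4): δ = 2.25°  ✓
  (3,4): δ = 63.14°  ·
antipodal pairs: 2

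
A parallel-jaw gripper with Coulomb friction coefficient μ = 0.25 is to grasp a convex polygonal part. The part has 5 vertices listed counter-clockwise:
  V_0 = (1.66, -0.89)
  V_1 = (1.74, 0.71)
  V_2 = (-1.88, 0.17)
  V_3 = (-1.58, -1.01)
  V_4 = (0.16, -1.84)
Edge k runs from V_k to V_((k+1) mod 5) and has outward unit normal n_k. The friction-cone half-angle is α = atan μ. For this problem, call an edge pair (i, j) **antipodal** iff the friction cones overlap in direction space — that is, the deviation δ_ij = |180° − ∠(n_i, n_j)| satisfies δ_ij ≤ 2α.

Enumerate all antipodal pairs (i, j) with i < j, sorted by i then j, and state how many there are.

count = 2; pairs: (0,2), (1,4)

α = atan 0.25 = 14.04°;  2α = 28.07°
n_0 = (+0.9988, -0.0499)
n_1 = (-0.1475, +0.9891)
n_2 = (-0.9692, -0.2464)
n_3 = (-0.4305, -0.9026)
n_4 = (+0.5351, -0.8448)
  (0,1): δ = 78.65°  ·
  (0,2): δ = 17.13°  ✓
  (0,3): δ = 67.36°  ·
  (0,4): δ = 125.21°  ·
  (1,2): δ = 84.22°  ·
  (1,3): δ = 33.99°  ·
  (1,4): δ = 23.86°  ✓
  (2,3): δ = 129.77°  ·
  (2,4): δ = 71.92°  ·
  (3,4): δ = 122.15°  ·
antipodal pairs: 2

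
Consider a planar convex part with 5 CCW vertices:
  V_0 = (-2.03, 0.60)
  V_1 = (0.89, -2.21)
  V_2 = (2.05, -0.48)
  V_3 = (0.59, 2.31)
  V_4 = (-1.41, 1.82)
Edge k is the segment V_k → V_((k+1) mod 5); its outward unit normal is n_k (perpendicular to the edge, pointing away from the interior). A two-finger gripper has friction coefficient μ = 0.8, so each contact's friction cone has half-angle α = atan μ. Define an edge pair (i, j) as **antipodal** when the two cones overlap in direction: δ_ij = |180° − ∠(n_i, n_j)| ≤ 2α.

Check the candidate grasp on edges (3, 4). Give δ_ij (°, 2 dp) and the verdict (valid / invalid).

δ = 130.71°, invalid

α = atan 0.8 = 38.66°;  2α = 77.32°
edge 3: e_3 = (-2.00, -0.49);  n_3 = (-0.2380, +0.9713)
edge 4: e_4 = (-0.62, -1.22);  n_4 = (-0.8915, +0.4530)
∠(n_3, n_4) = 49.29°
δ = |180° − 49.29°| = 130.71°
130.71° > 2α = 77.32°  →  invalid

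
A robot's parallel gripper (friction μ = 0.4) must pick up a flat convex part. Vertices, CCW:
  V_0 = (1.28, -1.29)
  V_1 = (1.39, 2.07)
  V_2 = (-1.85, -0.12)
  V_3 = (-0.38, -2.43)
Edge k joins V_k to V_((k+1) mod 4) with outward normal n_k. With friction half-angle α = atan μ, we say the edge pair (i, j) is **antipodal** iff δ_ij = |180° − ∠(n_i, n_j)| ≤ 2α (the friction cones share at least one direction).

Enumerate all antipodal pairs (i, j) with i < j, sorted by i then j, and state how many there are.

count = 2; pairs: (0,2), (1,3)

α = atan 0.4 = 21.80°;  2α = 43.60°
n_0 = (+0.9995, -0.0327)
n_1 = (-0.5600, +0.8285)
n_2 = (-0.8437, -0.5369)
n_3 = (+0.5661, -0.8243)
  (0,1): δ = 54.07°  ·
  (0,2): δ = 34.35°  ✓
  (0,3): δ = 126.35°  ·
  (1,2): δ = 91.58°  ·
  (1,3): δ = 0.42°  ✓
  (2,3): δ = 87.99°  ·
antipodal pairs: 2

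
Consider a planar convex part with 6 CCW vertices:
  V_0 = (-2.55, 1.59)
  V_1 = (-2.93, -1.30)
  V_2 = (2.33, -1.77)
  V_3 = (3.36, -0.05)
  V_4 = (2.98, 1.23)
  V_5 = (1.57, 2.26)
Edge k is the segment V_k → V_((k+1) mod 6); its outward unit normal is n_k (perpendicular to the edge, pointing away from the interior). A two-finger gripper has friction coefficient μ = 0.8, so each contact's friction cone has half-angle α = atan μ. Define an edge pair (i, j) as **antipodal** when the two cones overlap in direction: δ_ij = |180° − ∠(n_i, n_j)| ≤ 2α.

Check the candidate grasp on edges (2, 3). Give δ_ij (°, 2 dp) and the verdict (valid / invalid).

δ = 132.55°, invalid

α = atan 0.8 = 38.66°;  2α = 77.32°
edge 2: e_2 = (+1.03, +1.72);  n_2 = (+0.8579, -0.5138)
edge 3: e_3 = (-0.38, +1.28);  n_3 = (+0.9586, +0.2846)
∠(n_2, n_3) = 47.45°
δ = |180° − 47.45°| = 132.55°
132.55° > 2α = 77.32°  →  invalid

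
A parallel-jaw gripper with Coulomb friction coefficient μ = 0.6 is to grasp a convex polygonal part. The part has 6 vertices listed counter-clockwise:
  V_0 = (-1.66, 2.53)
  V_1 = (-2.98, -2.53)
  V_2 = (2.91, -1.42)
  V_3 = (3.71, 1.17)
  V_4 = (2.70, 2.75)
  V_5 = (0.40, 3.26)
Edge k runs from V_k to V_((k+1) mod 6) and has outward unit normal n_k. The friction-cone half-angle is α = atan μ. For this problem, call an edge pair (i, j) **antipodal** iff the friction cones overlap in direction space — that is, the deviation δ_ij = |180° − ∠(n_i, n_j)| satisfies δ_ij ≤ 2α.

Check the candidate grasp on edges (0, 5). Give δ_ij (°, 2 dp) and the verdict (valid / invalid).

δ = 124.13°, invalid

α = atan 0.6 = 30.96°;  2α = 61.93°
edge 0: e_0 = (-1.32, -5.06);  n_0 = (-0.9676, +0.2524)
edge 5: e_5 = (-2.06, -0.73);  n_5 = (-0.3340, +0.9426)
∠(n_0, n_5) = 55.87°
δ = |180° − 55.87°| = 124.13°
124.13° > 2α = 61.93°  →  invalid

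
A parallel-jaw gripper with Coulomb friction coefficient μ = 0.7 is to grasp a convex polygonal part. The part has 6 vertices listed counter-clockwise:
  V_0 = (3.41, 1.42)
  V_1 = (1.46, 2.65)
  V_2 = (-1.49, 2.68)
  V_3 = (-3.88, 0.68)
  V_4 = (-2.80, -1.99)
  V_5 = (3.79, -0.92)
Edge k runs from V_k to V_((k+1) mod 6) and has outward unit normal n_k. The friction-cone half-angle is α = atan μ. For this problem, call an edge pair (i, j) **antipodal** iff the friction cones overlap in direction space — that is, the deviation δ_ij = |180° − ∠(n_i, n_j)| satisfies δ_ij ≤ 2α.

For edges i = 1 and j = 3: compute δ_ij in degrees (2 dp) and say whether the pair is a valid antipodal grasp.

δ = 67.39°, valid

α = atan 0.7 = 34.99°;  2α = 69.98°
edge 1: e_1 = (-2.95, +0.03);  n_1 = (+0.0102, +0.9999)
edge 3: e_3 = (+1.08, -2.67);  n_3 = (-0.9270, -0.3750)
∠(n_1, n_3) = 112.61°
δ = |180° − 112.61°| = 67.39°
67.39° ≤ 2α = 69.98°  →  valid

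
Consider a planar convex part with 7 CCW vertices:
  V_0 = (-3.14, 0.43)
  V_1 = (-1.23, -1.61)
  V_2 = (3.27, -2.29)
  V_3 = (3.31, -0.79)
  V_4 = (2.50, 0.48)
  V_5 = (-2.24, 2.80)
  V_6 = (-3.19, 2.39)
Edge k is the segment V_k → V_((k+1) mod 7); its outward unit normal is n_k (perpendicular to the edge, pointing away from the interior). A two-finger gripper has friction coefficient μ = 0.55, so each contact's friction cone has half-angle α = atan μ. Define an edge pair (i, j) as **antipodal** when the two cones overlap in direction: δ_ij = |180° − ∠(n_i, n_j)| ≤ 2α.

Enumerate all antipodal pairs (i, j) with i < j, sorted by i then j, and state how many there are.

count = 8; pairs: (0,2), (0,3), (0,4), (1,3), (1,4), (1,5), (2,6), (3,6)

α = atan 0.55 = 28.81°;  2α = 57.62°
n_0 = (-0.7300, -0.6835)
n_1 = (-0.1494, -0.9888)
n_2 = (+0.9996, -0.0267)
n_3 = (+0.8431, +0.5377)
n_4 = (+0.4396, +0.8982)
n_5 = (-0.3963, +0.9181)
n_6 = (-0.9997, -0.0255)
  (0,1): δ = 141.71°  ·
  (0,2): δ = 44.64°  ✓
  (0,3): δ = 10.59°  ✓
  (0,4): δ = 20.81°  ✓
  (0,5): δ = 70.23°  ·
  (0,6): δ = 138.35°  ·
  (1,2): δ = 82.93°  ·
  (1,3): δ = 48.88°  ✓
  (1,4): δ = 17.49°  ✓
  (1,5): δ = 31.94°  ✓
  (1,6): δ = 100.05°  ·
  (2,3): δ = 145.94°  ·
  (2,4): δ = 114.55°  ·
  (2,5): δ = 65.13°  ·
  (2,6): δ = 2.99°  ✓
  (3,4): δ = 148.61°  ·
  (3,5): δ = 99.19°  ·
  (3,6): δ = 31.07°  ✓
  (4,5): δ = 130.58°  ·
  (4,6): δ = 62.46°  ·
  (5,6): δ = 111.88°  ·
antipodal pairs: 8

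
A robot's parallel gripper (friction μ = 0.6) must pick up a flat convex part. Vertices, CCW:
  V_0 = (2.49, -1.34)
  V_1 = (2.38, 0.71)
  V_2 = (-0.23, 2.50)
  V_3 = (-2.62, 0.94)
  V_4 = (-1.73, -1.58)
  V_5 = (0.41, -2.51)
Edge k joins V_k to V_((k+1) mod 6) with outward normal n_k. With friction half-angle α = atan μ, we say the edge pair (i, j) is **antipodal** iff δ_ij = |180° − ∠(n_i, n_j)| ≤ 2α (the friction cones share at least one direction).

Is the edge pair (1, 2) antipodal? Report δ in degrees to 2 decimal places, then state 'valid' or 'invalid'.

α = atan 0.6 = 30.96°;  2α = 61.93°
edge 1: e_1 = (-2.61, +1.79);  n_1 = (+0.5656, +0.8247)
edge 2: e_2 = (-2.39, -1.56);  n_2 = (-0.5466, +0.8374)
∠(n_1, n_2) = 67.58°
δ = |180° − 67.58°| = 112.42°
112.42° > 2α = 61.93°  →  invalid

δ = 112.42°, invalid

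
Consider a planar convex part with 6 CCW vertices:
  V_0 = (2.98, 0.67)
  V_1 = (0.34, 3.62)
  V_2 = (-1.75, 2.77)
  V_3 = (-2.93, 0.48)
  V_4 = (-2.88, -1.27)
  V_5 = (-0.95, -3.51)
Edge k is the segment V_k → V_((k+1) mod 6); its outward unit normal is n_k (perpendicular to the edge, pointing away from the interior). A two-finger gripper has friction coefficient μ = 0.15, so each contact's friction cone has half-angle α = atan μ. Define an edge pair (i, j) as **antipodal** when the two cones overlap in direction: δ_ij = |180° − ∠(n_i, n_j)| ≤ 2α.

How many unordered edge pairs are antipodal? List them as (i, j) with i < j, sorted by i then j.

α = atan 0.15 = 8.53°;  2α = 17.06°
n_0 = (+0.7452, +0.6669)
n_1 = (-0.3767, +0.9263)
n_2 = (-0.8889, +0.4580)
n_3 = (-0.9996, -0.0286)
n_4 = (-0.7576, -0.6527)
n_5 = (+0.7286, -0.6850)
  (0,1): δ = 109.69°  ·
  (0,2): δ = 69.09°  ·
  (0,3): δ = 40.19°  ·
  (0,4): δ = 1.08°  ✓
  (0,5): δ = 94.94°  ·
  (1,2): δ = 139.39°  ·
  (1,3): δ = 110.49°  ·
  (1,4): δ = 71.38°  ·
  (1,5): δ = 24.63°  ·
  (2,3): δ = 151.10°  ·
  (2,4): δ = 111.99°  ·
  (2,5): δ = 15.97°  ✓
  (3,4): δ = 140.89°  ·
  (3,5): δ = 44.87°  ·
  (4,5): δ = 83.98°  ·
antipodal pairs: 2

count = 2; pairs: (0,4), (2,5)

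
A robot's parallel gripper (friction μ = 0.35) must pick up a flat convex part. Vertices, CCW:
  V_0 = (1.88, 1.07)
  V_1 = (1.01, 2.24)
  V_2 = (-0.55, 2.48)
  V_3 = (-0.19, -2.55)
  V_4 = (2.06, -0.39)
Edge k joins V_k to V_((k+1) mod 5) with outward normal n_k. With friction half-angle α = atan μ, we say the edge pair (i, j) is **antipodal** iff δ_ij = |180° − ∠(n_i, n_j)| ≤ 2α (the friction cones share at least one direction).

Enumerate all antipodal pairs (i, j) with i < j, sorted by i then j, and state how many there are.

α = atan 0.35 = 19.29°;  2α = 38.58°
n_0 = (+0.8025, +0.5967)
n_1 = (+0.1521, +0.9884)
n_2 = (-0.9974, -0.0714)
n_3 = (+0.6925, -0.7214)
n_4 = (+0.9925, +0.1224)
  (0,1): δ = 135.38°  ·
  (0,2): δ = 32.54°  ✓
  (0,3): δ = 97.20°  ·
  (0,4): δ = 150.39°  ·
  (1,2): δ = 77.16°  ·
  (1,3): δ = 52.58°  ·
  (1,4): δ = 105.77°  ·
  (2,3): δ = 50.26°  ·
  (2,4): δ = 2.93°  ✓
  (3,4): δ = 126.80°  ·
antipodal pairs: 2

count = 2; pairs: (0,2), (2,4)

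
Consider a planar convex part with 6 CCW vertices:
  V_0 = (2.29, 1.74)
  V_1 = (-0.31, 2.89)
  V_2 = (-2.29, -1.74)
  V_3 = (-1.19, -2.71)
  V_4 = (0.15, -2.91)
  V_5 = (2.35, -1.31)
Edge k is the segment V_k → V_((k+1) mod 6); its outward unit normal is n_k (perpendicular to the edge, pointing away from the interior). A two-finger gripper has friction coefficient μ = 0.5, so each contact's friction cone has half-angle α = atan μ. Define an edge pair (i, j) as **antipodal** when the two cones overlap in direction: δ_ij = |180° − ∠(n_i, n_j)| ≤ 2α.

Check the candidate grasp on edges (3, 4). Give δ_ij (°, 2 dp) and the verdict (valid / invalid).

δ = 135.48°, invalid

α = atan 0.5 = 26.57°;  2α = 53.13°
edge 3: e_3 = (+1.34, -0.20);  n_3 = (-0.1476, -0.9890)
edge 4: e_4 = (+2.20, +1.60);  n_4 = (+0.5882, -0.8087)
∠(n_3, n_4) = 44.52°
δ = |180° − 44.52°| = 135.48°
135.48° > 2α = 53.13°  →  invalid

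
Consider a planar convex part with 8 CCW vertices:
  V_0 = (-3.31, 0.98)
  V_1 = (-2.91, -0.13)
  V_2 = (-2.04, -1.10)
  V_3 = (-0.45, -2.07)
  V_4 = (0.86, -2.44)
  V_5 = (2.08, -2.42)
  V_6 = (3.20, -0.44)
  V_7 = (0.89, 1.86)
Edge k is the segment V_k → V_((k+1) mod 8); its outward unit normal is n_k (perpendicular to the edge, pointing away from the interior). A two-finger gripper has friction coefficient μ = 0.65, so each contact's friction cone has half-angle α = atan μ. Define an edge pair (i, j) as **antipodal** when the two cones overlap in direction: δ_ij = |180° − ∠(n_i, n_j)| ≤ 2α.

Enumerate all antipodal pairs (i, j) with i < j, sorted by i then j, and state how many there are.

α = atan 0.65 = 33.02°;  2α = 66.05°
n_0 = (-0.9408, -0.3390)
n_1 = (-0.7444, -0.6677)
n_2 = (-0.5208, -0.8537)
n_3 = (-0.2718, -0.9624)
n_4 = (+0.0164, -0.9999)
n_5 = (+0.8704, -0.4923)
n_6 = (+0.7056, +0.7086)
n_7 = (-0.2051, +0.9787)
  (0,1): δ = 157.93°  ·
  (0,2): δ = 141.20°  ·
  (0,3): δ = 125.59°  ·
  (0,4): δ = 108.88°  ·
  (0,5): δ = 49.31°  ✓
  (0,6): δ = 25.31°  ✓
  (0,7): δ = 82.02°  ·
  (1,2): δ = 163.27°  ·
  (1,3): δ = 147.66°  ·
  (1,4): δ = 130.95°  ·
  (1,5): δ = 71.38°  ·
  (1,6): δ = 3.24°  ✓
  (1,7): δ = 59.94°  ✓
  (2,3): δ = 164.39°  ·
  (2,4): δ = 147.67°  ·
  (2,5): δ = 88.11°  ·
  (2,6): δ = 13.49°  ✓
  (2,7): δ = 43.22°  ✓
  (3,4): δ = 163.29°  ·
  (3,5): δ = 103.72°  ·
  (3,6): δ = 29.10°  ✓
  (3,7): δ = 27.61°  ✓
  (4,5): δ = 120.43°  ·
  (4,6): δ = 45.81°  ✓
  (4,7): δ = 10.89°  ✓
  (5,6): δ = 105.38°  ·
  (5,7): δ = 48.67°  ✓
  (6,7): δ = 123.29°  ·
antipodal pairs: 11

count = 11; pairs: (0,5), (0,6), (1,6), (1,7), (2,6), (2,7), (3,6), (3,7), (4,6), (4,7), (5,7)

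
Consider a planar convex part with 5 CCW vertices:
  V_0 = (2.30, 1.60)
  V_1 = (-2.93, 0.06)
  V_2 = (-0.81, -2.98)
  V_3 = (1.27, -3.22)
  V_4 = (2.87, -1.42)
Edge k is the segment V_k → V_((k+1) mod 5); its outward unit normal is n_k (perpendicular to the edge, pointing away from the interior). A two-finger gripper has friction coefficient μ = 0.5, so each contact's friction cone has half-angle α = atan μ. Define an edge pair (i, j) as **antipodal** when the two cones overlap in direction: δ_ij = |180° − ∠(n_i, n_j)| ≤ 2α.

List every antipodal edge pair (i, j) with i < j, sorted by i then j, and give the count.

α = atan 0.5 = 26.57°;  2α = 53.13°
n_0 = (-0.2825, +0.9593)
n_1 = (-0.8202, -0.5720)
n_2 = (-0.1146, -0.9934)
n_3 = (+0.7474, -0.6644)
n_4 = (+0.9827, +0.1855)
  (0,1): δ = 71.52°  ·
  (0,2): δ = 22.99°  ✓
  (0,3): δ = 31.96°  ✓
  (0,4): δ = 84.28°  ·
  (1,2): δ = 131.47°  ·
  (1,3): δ = 76.52°  ·
  (1,4): δ = 24.20°  ✓
  (2,3): δ = 125.05°  ·
  (2,4): δ = 72.73°  ·
  (3,4): δ = 127.68°  ·
antipodal pairs: 3

count = 3; pairs: (0,2), (0,3), (1,4)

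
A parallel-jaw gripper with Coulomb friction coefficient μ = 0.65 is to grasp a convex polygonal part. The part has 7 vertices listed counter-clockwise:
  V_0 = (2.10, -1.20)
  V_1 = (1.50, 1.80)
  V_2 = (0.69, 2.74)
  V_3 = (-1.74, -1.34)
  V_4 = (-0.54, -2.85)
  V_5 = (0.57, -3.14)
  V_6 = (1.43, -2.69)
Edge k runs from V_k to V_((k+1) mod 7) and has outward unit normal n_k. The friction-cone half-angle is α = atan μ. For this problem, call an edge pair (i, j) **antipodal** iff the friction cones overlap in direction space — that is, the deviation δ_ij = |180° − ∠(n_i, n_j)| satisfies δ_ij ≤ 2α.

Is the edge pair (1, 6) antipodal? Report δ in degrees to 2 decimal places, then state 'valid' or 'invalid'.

δ = 115.04°, invalid

α = atan 0.65 = 33.02°;  2α = 66.05°
edge 1: e_1 = (-0.81, +0.94);  n_1 = (+0.7575, +0.6528)
edge 6: e_6 = (+0.67, +1.49);  n_6 = (+0.9120, -0.4101)
∠(n_1, n_6) = 64.96°
δ = |180° − 64.96°| = 115.04°
115.04° > 2α = 66.05°  →  invalid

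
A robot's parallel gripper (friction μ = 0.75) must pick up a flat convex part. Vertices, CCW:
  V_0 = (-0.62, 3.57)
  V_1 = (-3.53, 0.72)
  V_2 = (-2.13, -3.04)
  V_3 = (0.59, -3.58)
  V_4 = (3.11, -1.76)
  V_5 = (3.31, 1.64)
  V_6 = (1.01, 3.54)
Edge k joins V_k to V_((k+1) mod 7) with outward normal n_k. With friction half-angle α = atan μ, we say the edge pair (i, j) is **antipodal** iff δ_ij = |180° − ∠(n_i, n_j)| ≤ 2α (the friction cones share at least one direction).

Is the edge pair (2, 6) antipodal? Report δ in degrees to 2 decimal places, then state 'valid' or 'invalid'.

δ = 10.17°, valid

α = atan 0.75 = 36.87°;  2α = 73.74°
edge 2: e_2 = (+2.72, -0.54);  n_2 = (-0.1947, -0.9809)
edge 6: e_6 = (-1.63, +0.03);  n_6 = (+0.0184, +0.9998)
∠(n_2, n_6) = 169.83°
δ = |180° − 169.83°| = 10.17°
10.17° ≤ 2α = 73.74°  →  valid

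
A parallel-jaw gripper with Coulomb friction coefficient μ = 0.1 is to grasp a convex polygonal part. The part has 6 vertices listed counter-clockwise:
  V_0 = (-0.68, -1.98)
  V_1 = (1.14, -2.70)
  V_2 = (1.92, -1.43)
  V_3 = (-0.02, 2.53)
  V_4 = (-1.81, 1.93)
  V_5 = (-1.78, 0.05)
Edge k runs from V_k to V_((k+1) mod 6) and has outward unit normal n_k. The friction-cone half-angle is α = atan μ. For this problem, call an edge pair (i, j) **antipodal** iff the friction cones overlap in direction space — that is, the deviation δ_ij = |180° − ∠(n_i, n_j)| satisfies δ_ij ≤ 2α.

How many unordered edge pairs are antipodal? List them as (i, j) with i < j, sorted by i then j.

α = atan 0.1 = 5.71°;  2α = 11.42°
n_0 = (-0.3679, -0.9299)
n_1 = (+0.8521, -0.5233)
n_2 = (+0.8980, +0.4399)
n_3 = (-0.3178, +0.9482)
n_4 = (-0.9999, -0.0160)
n_5 = (-0.8792, -0.4764)
  (0,1): δ = 99.97°  ·
  (0,2): δ = 42.32°  ·
  (0,3): δ = 40.11°  ·
  (0,4): δ = 112.50°  ·
  (0,5): δ = 140.04°  ·
  (1,2): δ = 122.34°  ·
  (1,3): δ = 39.91°  ·
  (1,4): δ = 32.47°  ·
  (1,5): δ = 60.01°  ·
  (2,3): δ = 97.57°  ·
  (2,4): δ = 25.19°  ·
  (2,5): δ = 2.35°  ✓
  (3,4): δ = 107.62°  ·
  (3,5): δ = 80.08°  ·
  (4,5): δ = 152.46°  ·
antipodal pairs: 1

count = 1; pairs: (2,5)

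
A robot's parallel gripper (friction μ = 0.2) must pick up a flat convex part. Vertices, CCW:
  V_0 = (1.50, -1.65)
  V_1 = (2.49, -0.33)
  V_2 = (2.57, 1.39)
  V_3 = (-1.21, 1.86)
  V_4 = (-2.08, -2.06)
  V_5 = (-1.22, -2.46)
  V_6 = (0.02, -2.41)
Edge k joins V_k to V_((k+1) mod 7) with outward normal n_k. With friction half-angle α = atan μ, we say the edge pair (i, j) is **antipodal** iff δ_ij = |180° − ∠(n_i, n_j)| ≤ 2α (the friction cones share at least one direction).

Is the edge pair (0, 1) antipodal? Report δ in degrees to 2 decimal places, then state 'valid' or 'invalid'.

δ = 145.79°, invalid

α = atan 0.2 = 11.31°;  2α = 22.62°
edge 0: e_0 = (+0.99, +1.32);  n_0 = (+0.8000, -0.6000)
edge 1: e_1 = (+0.08, +1.72);  n_1 = (+0.9989, -0.0465)
∠(n_0, n_1) = 34.21°
δ = |180° − 34.21°| = 145.79°
145.79° > 2α = 22.62°  →  invalid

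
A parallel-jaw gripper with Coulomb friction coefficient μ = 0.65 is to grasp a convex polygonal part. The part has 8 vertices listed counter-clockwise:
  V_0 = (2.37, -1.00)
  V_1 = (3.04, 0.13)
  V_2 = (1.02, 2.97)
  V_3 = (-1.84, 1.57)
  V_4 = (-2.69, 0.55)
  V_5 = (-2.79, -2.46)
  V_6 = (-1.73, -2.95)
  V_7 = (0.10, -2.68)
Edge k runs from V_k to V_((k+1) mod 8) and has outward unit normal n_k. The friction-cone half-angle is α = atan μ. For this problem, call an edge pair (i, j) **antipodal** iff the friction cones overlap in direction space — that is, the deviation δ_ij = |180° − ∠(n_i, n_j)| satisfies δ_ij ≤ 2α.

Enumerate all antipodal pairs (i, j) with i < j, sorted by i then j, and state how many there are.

count = 12; pairs: (0,2), (0,3), (0,4), (1,4), (1,5), (1,6), (2,5), (2,6), (2,7), (3,6), (3,7), (4,7)

α = atan 0.65 = 33.02°;  2α = 66.05°
n_0 = (+0.8602, -0.5100)
n_1 = (+0.8149, +0.5796)
n_2 = (-0.4397, +0.8982)
n_3 = (-0.7682, +0.6402)
n_4 = (-0.9994, +0.0332)
n_5 = (-0.4196, -0.9077)
n_6 = (+0.1460, -0.9893)
n_7 = (+0.5949, -0.8038)
  (0,1): δ = 113.91°  ·
  (0,2): δ = 33.25°  ✓
  (0,3): δ = 9.14°  ✓
  (0,4): δ = 28.76°  ✓
  (0,5): δ = 95.86°  ·
  (0,6): δ = 129.06°  ·
  (0,7): δ = 157.17°  ·
  (1,2): δ = 99.34°  ·
  (1,3): δ = 75.23°  ·
  (1,4): δ = 37.33°  ✓
  (1,5): δ = 29.77°  ✓
  (1,6): δ = 62.97°  ✓
  (1,7): δ = 91.08°  ·
  (2,3): δ = 155.89°  ·
  (2,4): δ = 117.99°  ·
  (2,5): δ = 50.89°  ✓
  (2,6): δ = 17.69°  ✓
  (2,7): δ = 10.42°  ✓
  (3,4): δ = 142.10°  ·
  (3,5): δ = 75.00°  ·
  (3,6): δ = 41.80°  ✓
  (3,7): δ = 13.69°  ✓
  (4,5): δ = 112.91°  ·
  (4,6): δ = 79.70°  ·
  (4,7): δ = 51.59°  ✓
  (5,6): δ = 146.80°  ·
  (5,7): δ = 118.69°  ·
  (6,7): δ = 151.89°  ·
antipodal pairs: 12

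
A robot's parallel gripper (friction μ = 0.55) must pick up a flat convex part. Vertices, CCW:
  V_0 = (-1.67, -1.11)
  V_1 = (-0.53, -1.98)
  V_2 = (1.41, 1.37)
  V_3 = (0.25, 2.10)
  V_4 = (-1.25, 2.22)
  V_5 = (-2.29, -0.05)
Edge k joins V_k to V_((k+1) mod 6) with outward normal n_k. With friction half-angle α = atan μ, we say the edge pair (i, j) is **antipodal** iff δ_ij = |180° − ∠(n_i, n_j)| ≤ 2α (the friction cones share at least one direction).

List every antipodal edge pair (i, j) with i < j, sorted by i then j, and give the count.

count = 5; pairs: (0,2), (0,3), (1,4), (2,5), (3,5)

α = atan 0.55 = 28.81°;  2α = 57.62°
n_0 = (-0.6067, -0.7950)
n_1 = (+0.8654, -0.5011)
n_2 = (+0.5326, +0.8464)
n_3 = (+0.0797, +0.9968)
n_4 = (-0.9091, +0.4165)
n_5 = (-0.8632, -0.5049)
  (0,1): δ = 82.73°  ·
  (0,2): δ = 5.17°  ✓
  (0,3): δ = 32.78°  ✓
  (0,4): δ = 102.73°  ·
  (0,5): δ = 157.67°  ·
  (1,2): δ = 92.11°  ·
  (1,3): δ = 64.50°  ·
  (1,4): δ = 5.46°  ✓
  (1,5): δ = 60.40°  ·
  (2,3): δ = 152.39°  ·
  (2,4): δ = 82.43°  ·
  (2,5): δ = 27.49°  ✓
  (3,4): δ = 110.04°  ·
  (3,5): δ = 55.10°  ✓
  (4,5): δ = 125.06°  ·
antipodal pairs: 5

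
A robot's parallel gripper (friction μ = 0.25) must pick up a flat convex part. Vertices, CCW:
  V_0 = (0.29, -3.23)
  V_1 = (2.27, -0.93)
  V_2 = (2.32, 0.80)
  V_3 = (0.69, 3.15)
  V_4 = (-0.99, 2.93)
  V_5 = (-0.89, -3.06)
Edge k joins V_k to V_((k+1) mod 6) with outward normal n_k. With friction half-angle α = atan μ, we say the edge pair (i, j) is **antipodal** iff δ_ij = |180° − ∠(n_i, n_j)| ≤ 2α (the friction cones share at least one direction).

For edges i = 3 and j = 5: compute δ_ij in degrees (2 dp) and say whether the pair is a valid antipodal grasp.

δ = 15.66°, valid

α = atan 0.25 = 14.04°;  2α = 28.07°
edge 3: e_3 = (-1.68, -0.22);  n_3 = (-0.1298, +0.9915)
edge 5: e_5 = (+1.18, -0.17);  n_5 = (-0.1426, -0.9898)
∠(n_3, n_5) = 164.34°
δ = |180° − 164.34°| = 15.66°
15.66° ≤ 2α = 28.07°  →  valid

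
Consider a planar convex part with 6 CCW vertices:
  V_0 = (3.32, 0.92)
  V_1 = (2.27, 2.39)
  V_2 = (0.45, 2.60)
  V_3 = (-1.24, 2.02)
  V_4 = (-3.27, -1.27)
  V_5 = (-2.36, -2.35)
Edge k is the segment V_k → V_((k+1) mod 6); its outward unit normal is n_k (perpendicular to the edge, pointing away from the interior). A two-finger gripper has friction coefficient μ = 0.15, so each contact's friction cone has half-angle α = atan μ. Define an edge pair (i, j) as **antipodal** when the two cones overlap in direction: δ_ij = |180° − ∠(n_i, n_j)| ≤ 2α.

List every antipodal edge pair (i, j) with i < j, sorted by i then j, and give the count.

count = 2; pairs: (0,4), (2,5)

α = atan 0.15 = 8.53°;  2α = 17.06°
n_0 = (+0.8137, +0.5812)
n_1 = (+0.1146, +0.9934)
n_2 = (-0.3246, +0.9458)
n_3 = (-0.8510, +0.5251)
n_4 = (-0.7647, -0.6444)
n_5 = (+0.4989, -0.8666)
  (0,1): δ = 132.12°  ·
  (0,2): δ = 106.60°  ·
  (0,3): δ = 67.21°  ·
  (0,4): δ = 4.58°  ✓
  (0,5): δ = 84.39°  ·
  (1,2): δ = 154.48°  ·
  (1,3): δ = 115.09°  ·
  (1,4): δ = 43.30°  ·
  (1,5): δ = 36.51°  ·
  (2,3): δ = 140.62°  ·
  (2,4): δ = 68.82°  ·
  (2,5): δ = 10.99°  ✓
  (3,4): δ = 108.21°  ·
  (3,5): δ = 28.40°  ·
  (4,5): δ = 100.19°  ·
antipodal pairs: 2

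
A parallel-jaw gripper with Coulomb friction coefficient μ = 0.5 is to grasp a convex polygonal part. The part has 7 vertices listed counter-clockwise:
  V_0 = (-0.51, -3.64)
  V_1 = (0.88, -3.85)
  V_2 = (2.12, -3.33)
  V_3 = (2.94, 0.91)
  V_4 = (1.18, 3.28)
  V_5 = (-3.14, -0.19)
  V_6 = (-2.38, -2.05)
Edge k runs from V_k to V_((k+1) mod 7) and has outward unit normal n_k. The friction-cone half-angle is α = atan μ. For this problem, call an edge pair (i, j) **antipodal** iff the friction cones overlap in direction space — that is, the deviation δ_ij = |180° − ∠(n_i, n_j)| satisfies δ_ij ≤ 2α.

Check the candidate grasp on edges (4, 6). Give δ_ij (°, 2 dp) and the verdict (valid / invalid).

δ = 79.15°, invalid

α = atan 0.5 = 26.57°;  2α = 53.13°
edge 4: e_4 = (-4.32, -3.47);  n_4 = (-0.6262, +0.7796)
edge 6: e_6 = (+1.87, -1.59);  n_6 = (-0.6478, -0.7618)
∠(n_4, n_6) = 100.85°
δ = |180° − 100.85°| = 79.15°
79.15° > 2α = 53.13°  →  invalid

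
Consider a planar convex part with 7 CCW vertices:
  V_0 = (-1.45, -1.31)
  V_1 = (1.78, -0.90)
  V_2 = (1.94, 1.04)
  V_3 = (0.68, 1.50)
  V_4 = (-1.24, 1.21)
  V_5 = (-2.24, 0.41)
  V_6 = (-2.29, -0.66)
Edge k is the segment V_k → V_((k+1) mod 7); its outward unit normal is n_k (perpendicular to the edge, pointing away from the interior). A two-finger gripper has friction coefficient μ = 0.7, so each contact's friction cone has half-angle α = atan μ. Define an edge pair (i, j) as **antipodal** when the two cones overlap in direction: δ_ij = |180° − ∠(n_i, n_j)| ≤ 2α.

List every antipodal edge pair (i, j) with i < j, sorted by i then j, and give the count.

α = atan 0.7 = 34.99°;  2α = 69.98°
n_0 = (+0.1259, -0.9920)
n_1 = (+0.9966, -0.0822)
n_2 = (+0.3429, +0.9394)
n_3 = (-0.1493, +0.9888)
n_4 = (-0.6247, +0.7809)
n_5 = (-0.9989, +0.0467)
n_6 = (-0.6120, -0.7909)
  (0,1): δ = 101.95°  ·
  (0,2): δ = 27.29°  ✓
  (0,3): δ = 1.35°  ✓
  (0,4): δ = 31.43°  ✓
  (0,5): δ = 80.09°  ·
  (0,6): δ = 135.03°  ·
  (1,2): δ = 105.34°  ·
  (1,3): δ = 76.70°  ·
  (1,4): δ = 46.63°  ✓
  (1,5): δ = 2.04°  ✓
  (1,6): δ = 56.98°  ✓
  (2,3): δ = 151.35°  ·
  (2,4): δ = 121.28°  ·
  (2,5): δ = 72.62°  ·
  (2,6): δ = 17.68°  ✓
  (3,4): δ = 149.93°  ·
  (3,5): δ = 101.26°  ·
  (3,6): δ = 46.32°  ✓
  (4,5): δ = 131.34°  ·
  (4,6): δ = 76.39°  ·
  (5,6): δ = 125.06°  ·
antipodal pairs: 8

count = 8; pairs: (0,2), (0,3), (0,4), (1,4), (1,5), (1,6), (2,6), (3,6)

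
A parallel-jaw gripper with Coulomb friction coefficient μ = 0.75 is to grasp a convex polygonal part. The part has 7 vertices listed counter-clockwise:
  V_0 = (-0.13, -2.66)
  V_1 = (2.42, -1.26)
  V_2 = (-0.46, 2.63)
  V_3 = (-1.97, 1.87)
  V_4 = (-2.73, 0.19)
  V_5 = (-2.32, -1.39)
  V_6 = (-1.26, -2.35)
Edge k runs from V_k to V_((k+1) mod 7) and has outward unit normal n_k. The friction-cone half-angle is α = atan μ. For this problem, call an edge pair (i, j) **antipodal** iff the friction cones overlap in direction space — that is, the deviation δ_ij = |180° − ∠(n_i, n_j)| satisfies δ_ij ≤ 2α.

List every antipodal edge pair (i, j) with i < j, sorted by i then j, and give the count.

count = 8; pairs: (0,2), (0,3), (1,3), (1,4), (1,5), (1,6), (2,5), (2,6)

α = atan 0.75 = 36.87°;  2α = 73.74°
n_0 = (+0.4813, -0.8766)
n_1 = (+0.8037, +0.5950)
n_2 = (-0.4496, +0.8932)
n_3 = (-0.9111, +0.4122)
n_4 = (-0.9679, -0.2512)
n_5 = (-0.6713, -0.7412)
n_6 = (-0.2646, -0.9644)
  (0,1): δ = 82.25°  ·
  (0,2): δ = 2.05°  ✓
  (0,3): δ = 36.89°  ✓
  (0,4): δ = 75.78°  ·
  (0,5): δ = 109.07°  ·
  (0,6): δ = 135.89°  ·
  (1,2): δ = 99.80°  ·
  (1,3): δ = 60.86°  ✓
  (1,4): δ = 21.97°  ✓
  (1,5): δ = 11.32°  ✓
  (1,6): δ = 38.14°  ✓
  (2,3): δ = 141.06°  ·
  (2,4): δ = 102.17°  ·
  (2,5): δ = 68.88°  ✓
  (2,6): δ = 42.06°  ✓
  (3,4): δ = 141.11°  ·
  (3,5): δ = 107.82°  ·
  (3,6): δ = 81.00°  ·
  (4,5): δ = 146.71°  ·
  (4,6): δ = 119.89°  ·
  (5,6): δ = 153.18°  ·
antipodal pairs: 8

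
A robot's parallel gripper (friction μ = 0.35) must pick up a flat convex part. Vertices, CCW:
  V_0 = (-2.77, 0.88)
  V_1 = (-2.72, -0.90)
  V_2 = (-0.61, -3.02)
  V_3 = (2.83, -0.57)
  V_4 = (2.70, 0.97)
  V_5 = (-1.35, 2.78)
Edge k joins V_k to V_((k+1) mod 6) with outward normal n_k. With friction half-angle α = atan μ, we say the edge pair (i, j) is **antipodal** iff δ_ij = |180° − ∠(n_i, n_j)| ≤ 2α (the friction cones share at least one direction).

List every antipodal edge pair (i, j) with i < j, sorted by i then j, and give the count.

count = 3; pairs: (0,3), (1,4), (2,5)

α = atan 0.35 = 19.29°;  2α = 38.58°
n_0 = (-0.9996, -0.0281)
n_1 = (-0.7088, -0.7054)
n_2 = (+0.5801, -0.8145)
n_3 = (+0.9965, +0.0841)
n_4 = (+0.4080, +0.9130)
n_5 = (-0.8010, +0.5987)
  (0,1): δ = 136.74°  ·
  (0,2): δ = 56.15°  ·
  (0,3): δ = 3.22°  ✓
  (0,4): δ = 64.31°  ·
  (0,5): δ = 141.62°  ·
  (1,2): δ = 99.41°  ·
  (1,3): δ = 40.04°  ·
  (1,4): δ = 21.05°  ✓
  (1,5): δ = 98.36°  ·
  (2,3): δ = 120.63°  ·
  (2,4): δ = 59.54°  ·
  (2,5): δ = 17.77°  ✓
  (3,4): δ = 118.91°  ·
  (3,5): δ = 41.60°  ·
  (4,5): δ = 102.69°  ·
antipodal pairs: 3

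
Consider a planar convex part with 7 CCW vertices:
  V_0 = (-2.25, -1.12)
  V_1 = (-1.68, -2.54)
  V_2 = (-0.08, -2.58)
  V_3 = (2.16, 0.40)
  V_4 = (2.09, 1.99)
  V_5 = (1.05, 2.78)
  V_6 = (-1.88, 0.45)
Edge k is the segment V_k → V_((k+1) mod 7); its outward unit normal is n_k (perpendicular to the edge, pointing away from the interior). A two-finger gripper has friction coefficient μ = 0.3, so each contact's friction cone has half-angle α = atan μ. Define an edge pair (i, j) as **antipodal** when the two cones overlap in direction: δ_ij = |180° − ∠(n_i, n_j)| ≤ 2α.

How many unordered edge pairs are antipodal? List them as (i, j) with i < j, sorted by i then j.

count = 5; pairs: (0,3), (0,4), (2,5), (2,6), (3,6)

α = atan 0.3 = 16.70°;  2α = 33.40°
n_0 = (-0.9280, -0.3725)
n_1 = (-0.0250, -0.9997)
n_2 = (+0.7994, -0.6009)
n_3 = (+0.9990, +0.0440)
n_4 = (+0.6049, +0.7963)
n_5 = (-0.6224, +0.7827)
n_6 = (-0.9733, +0.2294)
  (0,1): δ = 113.30°  ·
  (0,2): δ = 58.80°  ·
  (0,3): δ = 19.35°  ✓
  (0,4): δ = 30.91°  ✓
  (0,5): δ = 106.62°  ·
  (0,6): δ = 144.87°  ·
  (1,2): δ = 125.50°  ·
  (1,3): δ = 86.05°  ·
  (1,4): δ = 35.79°  ·
  (1,5): δ = 39.92°  ·
  (1,6): δ = 78.17°  ·
  (2,3): δ = 140.55°  ·
  (2,4): δ = 90.29°  ·
  (2,5): δ = 14.58°  ✓
  (2,6): δ = 23.67°  ✓
  (3,4): δ = 129.74°  ·
  (3,5): δ = 54.03°  ·
  (3,6): δ = 15.78°  ✓
  (4,5): δ = 104.29°  ·
  (4,6): δ = 66.04°  ·
  (5,6): δ = 141.75°  ·
antipodal pairs: 5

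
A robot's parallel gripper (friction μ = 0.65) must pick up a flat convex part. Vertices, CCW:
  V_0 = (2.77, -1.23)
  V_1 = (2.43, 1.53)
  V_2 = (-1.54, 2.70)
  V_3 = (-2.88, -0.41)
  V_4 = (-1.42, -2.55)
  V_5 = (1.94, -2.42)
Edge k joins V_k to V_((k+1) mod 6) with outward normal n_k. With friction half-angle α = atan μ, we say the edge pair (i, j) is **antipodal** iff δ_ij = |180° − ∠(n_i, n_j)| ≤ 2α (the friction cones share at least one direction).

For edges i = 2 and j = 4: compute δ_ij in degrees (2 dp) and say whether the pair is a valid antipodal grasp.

α = atan 0.65 = 33.02°;  2α = 66.05°
edge 2: e_2 = (-1.34, -3.11);  n_2 = (-0.9184, +0.3957)
edge 4: e_4 = (+3.36, +0.13);  n_4 = (+0.0387, -0.9993)
∠(n_2, n_4) = 115.53°
δ = |180° − 115.53°| = 64.47°
64.47° ≤ 2α = 66.05°  →  valid

δ = 64.47°, valid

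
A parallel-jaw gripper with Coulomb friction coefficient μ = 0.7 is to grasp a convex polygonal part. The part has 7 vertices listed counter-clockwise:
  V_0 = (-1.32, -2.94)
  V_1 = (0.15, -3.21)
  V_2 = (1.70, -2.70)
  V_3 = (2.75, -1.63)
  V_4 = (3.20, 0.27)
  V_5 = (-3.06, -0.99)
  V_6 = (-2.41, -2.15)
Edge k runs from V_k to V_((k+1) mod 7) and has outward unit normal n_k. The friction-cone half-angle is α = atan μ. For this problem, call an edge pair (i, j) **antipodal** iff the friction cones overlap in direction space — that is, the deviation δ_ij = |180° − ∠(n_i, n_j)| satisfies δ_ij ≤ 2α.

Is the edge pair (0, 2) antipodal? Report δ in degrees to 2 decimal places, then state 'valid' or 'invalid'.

α = atan 0.7 = 34.99°;  2α = 69.98°
edge 0: e_0 = (+1.47, -0.27);  n_0 = (-0.1807, -0.9835)
edge 2: e_2 = (+1.05, +1.07);  n_2 = (+0.7137, -0.7004)
∠(n_0, n_2) = 55.95°
δ = |180° − 55.95°| = 124.05°
124.05° > 2α = 69.98°  →  invalid

δ = 124.05°, invalid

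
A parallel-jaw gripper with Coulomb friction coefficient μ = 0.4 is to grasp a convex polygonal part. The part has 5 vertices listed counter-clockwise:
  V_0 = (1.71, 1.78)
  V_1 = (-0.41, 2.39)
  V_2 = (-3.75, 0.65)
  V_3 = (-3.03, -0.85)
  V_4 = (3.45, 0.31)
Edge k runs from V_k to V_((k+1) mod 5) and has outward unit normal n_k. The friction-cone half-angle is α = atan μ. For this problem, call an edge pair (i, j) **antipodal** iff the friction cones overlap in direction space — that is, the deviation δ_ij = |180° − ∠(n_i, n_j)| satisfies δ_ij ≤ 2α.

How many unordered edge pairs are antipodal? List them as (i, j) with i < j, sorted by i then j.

α = atan 0.4 = 21.80°;  2α = 43.60°
n_0 = (+0.2765, +0.9610)
n_1 = (-0.4620, +0.8869)
n_2 = (-0.9015, -0.4327)
n_3 = (+0.1762, -0.9844)
n_4 = (+0.6454, +0.7639)
  (0,1): δ = 136.43°  ·
  (0,2): δ = 48.31°  ·
  (0,3): δ = 26.20°  ✓
  (0,4): δ = 155.86°  ·
  (1,2): δ = 91.88°  ·
  (1,3): δ = 17.37°  ✓
  (1,4): δ = 112.29°  ·
  (2,3): δ = 105.49°  ·
  (2,4): δ = 24.17°  ✓
  (3,4): δ = 50.34°  ·
antipodal pairs: 3

count = 3; pairs: (0,3), (1,3), (2,4)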